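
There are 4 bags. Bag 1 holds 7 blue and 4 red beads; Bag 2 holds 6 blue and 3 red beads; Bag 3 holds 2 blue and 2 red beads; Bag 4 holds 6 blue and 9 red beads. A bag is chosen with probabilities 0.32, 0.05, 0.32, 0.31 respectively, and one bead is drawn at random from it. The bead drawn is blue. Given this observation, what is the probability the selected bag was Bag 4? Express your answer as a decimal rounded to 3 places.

Posterior probability ≈ 0.238

P(blue|Bag 1) = 0.6364; P(blue|Bag 2) = 0.6667; P(blue|Bag 3) = 0.5; P(blue|Bag 4) = 0.4.
Prior × likelihood for each source: 0.32·0.6364=0.2036, 0.05·0.6667=0.03333, 0.32·0.5=0.1600, 0.31·0.4=0.1240. Summing gives P(blue) = 0.52097.
P(Bag 4 | blue) = 0.1240 / 0.52097 = 0.238.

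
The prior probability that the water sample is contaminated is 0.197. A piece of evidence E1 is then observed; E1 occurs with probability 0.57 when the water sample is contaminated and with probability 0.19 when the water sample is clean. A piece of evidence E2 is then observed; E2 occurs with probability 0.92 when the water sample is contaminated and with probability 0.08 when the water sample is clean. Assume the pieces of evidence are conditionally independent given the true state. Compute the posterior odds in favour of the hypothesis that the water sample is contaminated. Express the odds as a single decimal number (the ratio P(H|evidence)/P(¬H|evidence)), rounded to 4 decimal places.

Posterior odds ≈ 8.4639

Prior odds = 0.197/(1−0.197) = 0.24533.
Likelihood ratio for E1 = 0.57/0.19 = 3.0000.
Likelihood ratio for E2 = 0.92/0.08 = 11.500.
Posterior odds = prior odds × LR₁ × LR₂ = 8.4639.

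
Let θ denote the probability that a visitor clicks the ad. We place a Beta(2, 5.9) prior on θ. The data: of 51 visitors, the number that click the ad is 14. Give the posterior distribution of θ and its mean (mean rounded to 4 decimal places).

Posterior: Beta(16, 42.9); mean ≈ 0.2716

Observing 14 successes and 37 failures updates Beta(2, 5.9) by adding the success and failure counts to the two shape parameters: α = 2+14 = 16, β = 5.9+37 = 42.9.
E[θ | data] = 16/(16+42.9) = 0.2716.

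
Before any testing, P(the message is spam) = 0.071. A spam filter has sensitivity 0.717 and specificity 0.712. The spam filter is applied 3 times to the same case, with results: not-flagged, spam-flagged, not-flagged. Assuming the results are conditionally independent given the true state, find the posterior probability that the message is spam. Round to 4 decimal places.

Let H be the event that the message is spam; start with P(H) = 0.071. P('spam-flagged'|H) = 0.717, P('spam-flagged'|¬H) = 0.288.
Update on result 1 ('not-flagged'): P(H) ← 0.283·0.0710 / (0.283·0.0710 + 0.712·0.9290) = 0.020093/0.68154 = 0.0295.
Update on result 2 ('spam-flagged'): P(H) ← 0.717·0.0295 / (0.717·0.0295 + 0.288·0.9705) = 0.021138/0.30065 = 0.0703.
Update on result 3 ('not-flagged'): P(H) ← 0.283·0.0703 / (0.283·0.0703 + 0.712·0.9297) = 0.019898/0.68184 = 0.0292.

Posterior P(H) ≈ 0.0292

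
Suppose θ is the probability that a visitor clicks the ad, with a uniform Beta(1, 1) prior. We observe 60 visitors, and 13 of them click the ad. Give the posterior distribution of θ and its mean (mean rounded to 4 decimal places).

Posterior: Beta(14, 48); mean ≈ 0.2258

The binomial likelihood is conjugate to the Beta prior: with 13 successes and 47 failures, the posterior is Beta(1+13, 1+47) = Beta(14, 48).
E[θ | data] = 14/(14+48) = 0.2258.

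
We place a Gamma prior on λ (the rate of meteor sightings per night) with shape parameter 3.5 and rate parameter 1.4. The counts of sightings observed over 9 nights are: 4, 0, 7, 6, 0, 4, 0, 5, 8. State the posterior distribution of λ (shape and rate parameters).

Total count ∑xᵢ = 34 over n = 9 nights.
Gamma is conjugate to the Poisson likelihood: posterior is Gamma(shape = 3.5+34 = 37.5, rate = 1.4+9 = 10.4).

Posterior: Gamma(shape=37.5, rate=10.4)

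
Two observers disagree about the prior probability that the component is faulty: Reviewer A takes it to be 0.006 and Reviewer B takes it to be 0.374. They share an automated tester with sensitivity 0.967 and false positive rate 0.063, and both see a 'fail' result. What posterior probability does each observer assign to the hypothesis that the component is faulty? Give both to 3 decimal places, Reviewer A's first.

The likelihood ratio for a 'fail' result is 0.967/0.063 = 15.349.
Reviewer A: prior odds 0.006/0.994 = 0.0060362; posterior odds 0.092651; posterior probability 0.085.
Reviewer B: prior odds 0.374/0.626 = 0.59744; posterior odds 9.1703; posterior probability 0.902.

Reviewer A: 0.085; Reviewer B: 0.902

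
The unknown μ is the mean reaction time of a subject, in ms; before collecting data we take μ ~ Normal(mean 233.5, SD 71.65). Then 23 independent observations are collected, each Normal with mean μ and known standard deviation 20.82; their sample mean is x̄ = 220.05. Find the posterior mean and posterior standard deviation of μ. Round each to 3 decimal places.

Prior precision 1/τ₀² = 1/71.65² = 0.00019479; data precision n/σ² = 23/20.82² = 0.0530599.
Posterior precision = 0.00019479 + 0.0530599 = 0.0532547, giving posterior SD = 1/√0.0532547 = 4.333.
Posterior mean = (0.00019479·233.5 + 0.0530599·220.05) / 0.0532547 = 220.099.

Posterior mean ≈ 220.099; posterior SD ≈ 4.333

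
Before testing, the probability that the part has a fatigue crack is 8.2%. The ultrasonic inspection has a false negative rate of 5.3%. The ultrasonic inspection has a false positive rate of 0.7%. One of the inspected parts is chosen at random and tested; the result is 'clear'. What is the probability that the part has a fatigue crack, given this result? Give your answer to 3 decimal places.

Let H be the event that the part has a fatigue crack. P(H) = 0.082, so P(¬H) = 0.918. With E the 'clear' result, P(E|H) = 0.053 and P(E|¬H) = 0.993.
P(E) = 0.053·0.082 + 0.993·0.918 = 0.0043460 + 0.91157 = 0.91592.
By Bayes' theorem, P(H|E) = 0.0043460 / 0.91592 = 0.005.

P(H | E) ≈ 0.005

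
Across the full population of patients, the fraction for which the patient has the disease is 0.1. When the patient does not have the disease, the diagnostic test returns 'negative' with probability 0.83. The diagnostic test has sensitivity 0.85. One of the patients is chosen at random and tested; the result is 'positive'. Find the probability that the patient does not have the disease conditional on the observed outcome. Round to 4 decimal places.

Write H for 'the patient has the disease'. Prior odds H:¬H = 0.1/0.9 = 0.11111. For the 'positive' outcome, the likelihood ratio is 0.85/0.17 = 5.0000.
Posterior odds = 0.11111 × 5.0000 = 0.55556, so P(H|E) = 0.55556/(1+0.55556) = 0.3571. Then P(¬H|E) = 1 − 0.3571 = 0.6429.

P(¬H | E) ≈ 0.6429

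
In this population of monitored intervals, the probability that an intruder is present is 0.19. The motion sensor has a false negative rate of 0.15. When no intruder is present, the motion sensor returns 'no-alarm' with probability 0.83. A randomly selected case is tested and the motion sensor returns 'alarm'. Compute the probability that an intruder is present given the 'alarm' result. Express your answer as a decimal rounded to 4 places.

P(H | E) ≈ 0.5398

Let H be the event that an intruder is present. P(H) = 0.19, so P(¬H) = 0.81. With E the 'alarm' result, P(E|H) = 0.85 and P(E|¬H) = 0.17.
P(E) = 0.85·0.19 + 0.17·0.81 = 0.16150 + 0.13770 = 0.29920.
By Bayes' theorem, P(H|E) = 0.16150 / 0.29920 = 0.5398.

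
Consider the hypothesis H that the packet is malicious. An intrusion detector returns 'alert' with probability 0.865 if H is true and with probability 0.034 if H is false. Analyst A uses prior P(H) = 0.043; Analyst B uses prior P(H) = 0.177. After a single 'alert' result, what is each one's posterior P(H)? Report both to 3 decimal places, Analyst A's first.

Analyst A: 0.533; Analyst B: 0.845

The likelihood ratio for an 'alert' result is 0.865/0.034 = 25.441.
Analyst A: prior odds 0.043/0.957 = 0.044932; posterior odds 1.1431; posterior probability 0.533.
Analyst B: prior odds 0.177/0.823 = 0.21507; posterior odds 5.4716; posterior probability 0.845.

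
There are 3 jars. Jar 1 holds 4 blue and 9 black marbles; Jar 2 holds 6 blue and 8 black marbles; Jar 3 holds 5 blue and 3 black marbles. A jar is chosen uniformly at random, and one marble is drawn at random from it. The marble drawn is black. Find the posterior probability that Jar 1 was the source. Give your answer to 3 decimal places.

Posterior probability ≈ 0.422

Tabulate prior·likelihood by source: [1] prior 0.333333, lik 0.6923, product 0.2308; [2] prior 0.333333, lik 0.5714, product 0.1905; [3] prior 0.333333, lik 0.375, product 0.1250.
Normalizing constant = 0.54625; the posterior for Jar 1 is its product over the sum, 0.2308/0.54625 = 0.422.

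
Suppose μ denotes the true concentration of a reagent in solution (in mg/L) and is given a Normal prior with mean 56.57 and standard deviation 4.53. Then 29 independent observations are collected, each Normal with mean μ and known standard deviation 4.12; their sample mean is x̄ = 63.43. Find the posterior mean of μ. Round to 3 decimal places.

Prior precision 1/τ₀² = 1/4.53² = 0.0487308; data precision n/σ² = 29/4.12² = 1.70846.
Posterior precision = 0.0487308 + 1.70846 = 1.75719.
Posterior mean = (0.0487308·56.57 + 1.70846·63.43) / 1.75719 = 63.240.

Posterior mean ≈ 63.240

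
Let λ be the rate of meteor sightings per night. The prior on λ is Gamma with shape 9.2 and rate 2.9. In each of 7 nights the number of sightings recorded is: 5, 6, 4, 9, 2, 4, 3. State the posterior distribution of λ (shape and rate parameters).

The Poisson likelihood adds the total count to the shape and the number of exposure periods to the rate. Here ∑xᵢ = 33 and n = 7, so shape 9.2→42.2 and rate 2.9→9.9.

Posterior: Gamma(shape=42.2, rate=9.9)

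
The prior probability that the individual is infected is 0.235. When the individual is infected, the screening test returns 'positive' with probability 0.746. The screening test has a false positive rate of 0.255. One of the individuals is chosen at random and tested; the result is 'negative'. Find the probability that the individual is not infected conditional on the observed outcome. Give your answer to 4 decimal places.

Let H be the event that the individual is infected. P(H) = 0.235, so P(¬H) = 0.765. With E the 'negative' result, P(E|H) = 0.254 and P(E|¬H) = 0.745.
P(E) = 0.254·0.235 + 0.745·0.765 = 0.059690 + 0.56993 = 0.62962.
By Bayes' theorem, P(H|E) = 0.059690 / 0.62962 = 0.0948. Hence P(¬H|E) = 1 − 0.0948 = 0.9052.

P(¬H | E) ≈ 0.9052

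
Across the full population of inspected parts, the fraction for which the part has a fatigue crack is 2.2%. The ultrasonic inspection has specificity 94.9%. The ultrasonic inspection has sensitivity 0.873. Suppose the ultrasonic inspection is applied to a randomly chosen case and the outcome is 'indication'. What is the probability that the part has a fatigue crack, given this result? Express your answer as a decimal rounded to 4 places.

Write H for 'the part has a fatigue crack'. Prior odds H:¬H = 0.022/0.978 = 0.022495. For the 'indication' outcome, the likelihood ratio is 0.873/0.051 = 17.118.
Posterior odds = 0.022495 × 17.118 = 0.38506, so P(H|E) = 0.38506/(1+0.38506) = 0.2780.

P(H | E) ≈ 0.2780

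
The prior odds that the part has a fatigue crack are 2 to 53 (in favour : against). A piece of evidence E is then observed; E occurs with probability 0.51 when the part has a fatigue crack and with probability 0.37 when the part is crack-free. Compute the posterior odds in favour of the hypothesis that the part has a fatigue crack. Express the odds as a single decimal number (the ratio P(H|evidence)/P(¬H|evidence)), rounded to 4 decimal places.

Posterior odds ≈ 0.0520

Prior odds = 2/53 = 0.037736. In log-odds, ln(0.037736) = -3.2771.
Add log likelihood ratio: ln(1.3784) = 0.32091.
Posterior log-odds = -2.9562, so posterior odds = exp(-2.9562) = 0.052014.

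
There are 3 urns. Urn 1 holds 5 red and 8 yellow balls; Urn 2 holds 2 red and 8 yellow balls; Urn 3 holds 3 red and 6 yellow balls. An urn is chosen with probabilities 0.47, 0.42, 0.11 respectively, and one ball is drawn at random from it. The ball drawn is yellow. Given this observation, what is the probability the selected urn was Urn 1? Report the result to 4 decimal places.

Tabulate prior·likelihood by source: [1] prior 0.47, lik 0.6154, product 0.2892; [2] prior 0.42, lik 0.8, product 0.3360; [3] prior 0.11, lik 0.6667, product 0.07333.
Normalizing constant = 0.69856; the posterior for Urn 1 is its product over the sum, 0.2892/0.69856 = 0.4140.

Posterior probability ≈ 0.4140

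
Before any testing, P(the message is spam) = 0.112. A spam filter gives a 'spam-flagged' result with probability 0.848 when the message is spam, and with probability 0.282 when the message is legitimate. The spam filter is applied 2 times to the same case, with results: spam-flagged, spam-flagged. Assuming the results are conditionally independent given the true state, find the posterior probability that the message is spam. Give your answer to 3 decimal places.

Let H be the event that the message is spam; start with P(H) = 0.112. P('spam-flagged'|H) = 0.848, P('spam-flagged'|¬H) = 0.282.
Update on result 1 ('spam-flagged'): P(H) ← 0.848·0.1120 / (0.848·0.1120 + 0.282·0.8880) = 0.094976/0.34539 = 0.2750.
Update on result 2 ('spam-flagged'): P(H) ← 0.848·0.2750 / (0.848·0.2750 + 0.282·0.7250) = 0.23318/0.43764 = 0.5328.

Posterior P(H) ≈ 0.533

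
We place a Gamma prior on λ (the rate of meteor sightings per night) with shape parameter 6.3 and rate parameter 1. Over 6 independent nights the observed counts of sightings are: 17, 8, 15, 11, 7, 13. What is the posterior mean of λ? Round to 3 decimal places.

Posterior mean ≈ 11.043

Total count ∑xᵢ = 71 over n = 6 nights.
Gamma is conjugate to the Poisson likelihood: posterior is Gamma(shape = 6.3+71 = 77.3, rate = 1+6 = 7).
Posterior mean = shape/rate = 77.3/7 = 11.043.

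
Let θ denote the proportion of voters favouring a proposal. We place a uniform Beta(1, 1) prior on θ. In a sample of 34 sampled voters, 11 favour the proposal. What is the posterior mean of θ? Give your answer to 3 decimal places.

Posterior mean ≈ 0.333

The binomial likelihood is conjugate to the Beta prior: with 11 successes and 23 failures, the posterior is Beta(1+11, 1+23) = Beta(12, 24).
E[θ | data] = 12/(12+24) = 0.333.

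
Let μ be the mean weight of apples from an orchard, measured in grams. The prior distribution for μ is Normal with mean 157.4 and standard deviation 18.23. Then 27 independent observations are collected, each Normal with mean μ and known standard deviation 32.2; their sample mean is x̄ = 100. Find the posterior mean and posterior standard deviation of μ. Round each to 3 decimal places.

Posterior mean ≈ 105.946; posterior SD ≈ 5.867

With known σ, the Normal prior is conjugate. Weight on the data is w = (n/σ²)/(n/σ² + 1/τ₀²) = 0.0260407/(0.0260407+0.00300903) = 0.89642.
Posterior mean = w·x̄ + (1−w)·μ₀ = 0.89642·100 + 0.10358·157.4 = 105.946. Posterior variance = 1/(0.0260407+0.00300903) = 34.4238, so SD = 5.867.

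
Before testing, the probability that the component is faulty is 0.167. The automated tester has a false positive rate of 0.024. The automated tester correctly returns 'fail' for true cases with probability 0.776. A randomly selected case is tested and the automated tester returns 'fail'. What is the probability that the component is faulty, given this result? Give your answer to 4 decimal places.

P(H | E) ≈ 0.8663

Write H for 'the component is faulty'. Prior odds H:¬H = 0.167/0.833 = 0.20048. For the 'fail' outcome, the likelihood ratio is 0.776/0.024 = 32.333.
Posterior odds = 0.20048 × 32.333 = 6.4822, so P(H|E) = 6.4822/(1+6.4822) = 0.8663.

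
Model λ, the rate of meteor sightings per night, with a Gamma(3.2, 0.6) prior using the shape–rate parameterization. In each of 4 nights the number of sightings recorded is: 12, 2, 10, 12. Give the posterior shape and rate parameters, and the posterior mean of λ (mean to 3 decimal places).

Total count ∑xᵢ = 36 over n = 4 nights.
Gamma is conjugate to the Poisson likelihood: posterior is Gamma(shape = 3.2+36 = 39.2, rate = 0.6+4 = 4.6).
Posterior mean = shape/rate = 39.2/4.6 = 8.522.

Posterior: Gamma(shape=39.2, rate=4.6); mean ≈ 8.522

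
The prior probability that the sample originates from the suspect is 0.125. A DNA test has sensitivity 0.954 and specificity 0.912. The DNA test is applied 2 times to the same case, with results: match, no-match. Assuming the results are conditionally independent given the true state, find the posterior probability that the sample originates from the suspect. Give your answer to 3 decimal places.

Posterior P(H) ≈ 0.072

Let H be the event that the sample originates from the suspect; start with P(H) = 0.125. P('match'|H) = 0.954, P('match'|¬H) = 0.088.
Update on result 1 ('match'): P(H) ← 0.954·0.1250 / (0.954·0.1250 + 0.088·0.8750) = 0.11925/0.19625 = 0.6076.
Update on result 2 ('no-match'): P(H) ← 0.046·0.6076 / (0.046·0.6076 + 0.912·0.3924) = 0.027952/0.38578 = 0.0725.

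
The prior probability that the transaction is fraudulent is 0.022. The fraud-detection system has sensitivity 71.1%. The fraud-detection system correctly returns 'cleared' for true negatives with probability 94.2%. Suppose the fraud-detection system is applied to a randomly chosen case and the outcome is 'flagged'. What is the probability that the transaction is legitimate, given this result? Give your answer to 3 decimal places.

Let H be the event that the transaction is fraudulent. P(H) = 0.022, so P(¬H) = 0.978. With E the 'flagged' result, P(E|H) = 0.711 and P(E|¬H) = 0.058.
P(E) = 0.711·0.022 + 0.058·0.978 = 0.015642 + 0.056724 = 0.072366.
By Bayes' theorem, P(H|E) = 0.015642 / 0.072366 = 0.216. Hence P(¬H|E) = 1 − 0.216 = 0.784.

P(¬H | E) ≈ 0.784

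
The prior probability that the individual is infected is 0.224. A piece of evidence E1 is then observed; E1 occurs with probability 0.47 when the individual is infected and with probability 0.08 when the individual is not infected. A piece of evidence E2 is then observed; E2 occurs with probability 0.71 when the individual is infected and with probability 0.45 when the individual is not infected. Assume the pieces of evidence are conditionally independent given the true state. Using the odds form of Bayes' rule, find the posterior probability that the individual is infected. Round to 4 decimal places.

Prior odds = 0.224/(1−0.224) = 0.28866.
Likelihood ratio for E1 = 0.47/0.08 = 5.8750.
Likelihood ratio for E2 = 0.71/0.45 = 1.5778.
Posterior odds = prior odds × LR₁ × LR₂ = 2.6757.
Posterior probability = odds/(1+odds) = 2.6757/3.6757 = 0.7279.

Posterior probability ≈ 0.7279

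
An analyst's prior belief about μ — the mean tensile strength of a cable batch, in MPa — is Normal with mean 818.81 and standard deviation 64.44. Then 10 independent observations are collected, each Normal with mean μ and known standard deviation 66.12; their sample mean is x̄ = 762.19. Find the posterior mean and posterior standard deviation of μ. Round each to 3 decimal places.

Prior precision 1/τ₀² = 1/64.44² = 0.00024082; data precision n/σ² = 10/66.12² = 0.00228736.
Posterior precision = 0.00024082 + 0.00228736 = 0.00252818, giving posterior SD = 1/√0.00252818 = 19.888.
Posterior mean = (0.00024082·818.81 + 0.00228736·762.19) / 0.00252818 = 767.583.

Posterior mean ≈ 767.583; posterior SD ≈ 19.888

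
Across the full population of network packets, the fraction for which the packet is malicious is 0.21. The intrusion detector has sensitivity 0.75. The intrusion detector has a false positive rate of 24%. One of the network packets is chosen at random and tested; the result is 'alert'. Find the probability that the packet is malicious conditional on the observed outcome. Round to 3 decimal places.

Let H be the event that the packet is malicious. P(H) = 0.21, so P(¬H) = 0.79. With E the 'alert' result, P(E|H) = 0.75 and P(E|¬H) = 0.24.
P(E) = 0.75·0.21 + 0.24·0.79 = 0.15750 + 0.18960 = 0.34710.
By Bayes' theorem, P(H|E) = 0.15750 / 0.34710 = 0.454.

P(H | E) ≈ 0.454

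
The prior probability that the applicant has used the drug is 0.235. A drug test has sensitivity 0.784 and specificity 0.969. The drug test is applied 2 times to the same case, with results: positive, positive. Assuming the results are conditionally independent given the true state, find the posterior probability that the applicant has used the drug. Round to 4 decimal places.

Posterior P(H) ≈ 0.9949

Let H be the event that the applicant has used the drug; start with P(H) = 0.235. P('positive'|H) = 0.784, P('positive'|¬H) = 0.031.
Update on result 1 ('positive'): P(H) ← 0.784·0.2350 / (0.784·0.2350 + 0.031·0.7650) = 0.18424/0.20796 = 0.8860.
Update on result 2 ('positive'): P(H) ← 0.784·0.8860 / (0.784·0.8860 + 0.031·0.1140) = 0.69459/0.69813 = 0.9949.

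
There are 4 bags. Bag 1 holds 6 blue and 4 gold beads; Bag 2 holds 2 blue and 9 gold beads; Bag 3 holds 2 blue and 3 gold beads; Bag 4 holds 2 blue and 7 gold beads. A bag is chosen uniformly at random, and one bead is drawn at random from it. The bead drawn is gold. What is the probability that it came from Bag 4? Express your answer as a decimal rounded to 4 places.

Posterior probability ≈ 0.2996

Tabulate prior·likelihood by source: [1] prior 0.25, lik 0.4, product 0.1000; [2] prior 0.25, lik 0.8182, product 0.2045; [3] prior 0.25, lik 0.6, product 0.1500; [4] prior 0.25, lik 0.7778, product 0.1944.
Normalizing constant = 0.64899; the posterior for Bag 4 is its product over the sum, 0.1944/0.64899 = 0.2996.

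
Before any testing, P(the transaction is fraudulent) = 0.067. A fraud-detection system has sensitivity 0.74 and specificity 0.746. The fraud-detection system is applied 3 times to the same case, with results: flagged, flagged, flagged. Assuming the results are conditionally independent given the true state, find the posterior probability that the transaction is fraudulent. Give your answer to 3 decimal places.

Let H be the event that the transaction is fraudulent; start with P(H) = 0.067. P('flagged'|H) = 0.74, P('flagged'|¬H) = 0.254.
Update on result 1 ('flagged'): P(H) ← 0.74·0.0670 / (0.74·0.0670 + 0.254·0.9330) = 0.049580/0.28656 = 0.1730.
Update on result 2 ('flagged'): P(H) ← 0.74·0.1730 / (0.74·0.1730 + 0.254·0.8270) = 0.12803/0.33809 = 0.3787.
Update on result 3 ('flagged'): P(H) ← 0.74·0.3787 / (0.74·0.3787 + 0.254·0.6213) = 0.28024/0.43805 = 0.6397.

Posterior P(H) ≈ 0.640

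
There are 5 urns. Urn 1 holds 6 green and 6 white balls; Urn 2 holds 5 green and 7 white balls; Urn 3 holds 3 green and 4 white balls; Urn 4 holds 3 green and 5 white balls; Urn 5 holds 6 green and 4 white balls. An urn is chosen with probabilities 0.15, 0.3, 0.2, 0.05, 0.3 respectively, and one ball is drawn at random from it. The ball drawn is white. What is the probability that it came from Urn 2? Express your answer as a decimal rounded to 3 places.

Posterior probability ≈ 0.339

P(white|Urn 1) = 0.5; P(white|Urn 2) = 0.5833; P(white|Urn 3) = 0.5714; P(white|Urn 4) = 0.625; P(white|Urn 5) = 0.4.
Prior × likelihood for each source: 0.15·0.5=0.07500, 0.3·0.5833=0.1750, 0.2·0.5714=0.1143, 0.05·0.625=0.03125, 0.3·0.4=0.1200. Summing gives P(white) = 0.51554.
P(Urn 2 | white) = 0.1750 / 0.51554 = 0.339.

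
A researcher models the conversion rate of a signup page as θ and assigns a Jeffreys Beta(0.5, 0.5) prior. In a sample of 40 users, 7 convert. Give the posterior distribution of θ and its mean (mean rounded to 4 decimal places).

Posterior: Beta(7.5, 33.5); mean ≈ 0.1829

The binomial likelihood is conjugate to the Beta prior: with 7 successes and 33 failures, the posterior is Beta(0.5+7, 0.5+33) = Beta(7.5, 33.5).
Posterior mean = α/(α+β) = 7.5/41 = 0.1829.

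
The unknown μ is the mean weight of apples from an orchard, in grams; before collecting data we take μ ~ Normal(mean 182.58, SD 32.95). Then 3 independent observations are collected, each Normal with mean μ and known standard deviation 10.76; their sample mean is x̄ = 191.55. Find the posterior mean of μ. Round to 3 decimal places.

Posterior mean ≈ 191.242

Prior precision 1/τ₀² = 1/32.95² = 0.00092106; data precision n/σ² = 3/10.76² = 0.0259117.
Posterior precision = 0.00092106 + 0.0259117 = 0.0268328.
Posterior mean = (0.00092106·182.58 + 0.0259117·191.55) / 0.0268328 = 191.242.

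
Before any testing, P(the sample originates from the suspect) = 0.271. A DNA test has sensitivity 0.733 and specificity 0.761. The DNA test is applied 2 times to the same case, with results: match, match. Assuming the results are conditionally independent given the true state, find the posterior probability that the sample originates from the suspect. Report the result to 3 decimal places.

With H the event that the sample originates from the suspect, the joint likelihood of the observed sequence is P(data|H) = 0.733·0.733 = 0.53729 and P(data|¬H) = 0.239·0.239 = 0.057121.
Bayes: P(H|data) = 0.271·0.53729 / (0.271·0.53729 + 0.729·0.057121) = 0.14561/0.18725 = 0.7776.

Posterior P(H) ≈ 0.778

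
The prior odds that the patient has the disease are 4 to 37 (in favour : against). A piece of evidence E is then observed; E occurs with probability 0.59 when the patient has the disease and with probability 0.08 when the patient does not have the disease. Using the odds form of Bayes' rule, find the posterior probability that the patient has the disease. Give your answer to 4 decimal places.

Posterior probability ≈ 0.4436

Prior odds = 4/37 = 0.10811.
Likelihood ratio for E = 0.59/0.08 = 7.3750.
Posterior odds = prior odds × LR = 0.79730.
Posterior probability = odds/(1+odds) = 0.79730/1.7973 = 0.4436.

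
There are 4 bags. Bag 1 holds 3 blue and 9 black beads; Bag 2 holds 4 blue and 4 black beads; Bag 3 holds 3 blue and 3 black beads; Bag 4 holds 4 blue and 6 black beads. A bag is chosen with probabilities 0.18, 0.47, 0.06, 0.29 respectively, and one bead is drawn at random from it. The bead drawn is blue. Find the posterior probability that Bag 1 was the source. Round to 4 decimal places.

Tabulate prior·likelihood by source: [1] prior 0.18, lik 0.25, product 0.04500; [2] prior 0.47, lik 0.5, product 0.2350; [3] prior 0.06, lik 0.5, product 0.03000; [4] prior 0.29, lik 0.4, product 0.1160.
Normalizing constant = 0.42600; the posterior for Bag 1 is its product over the sum, 0.04500/0.42600 = 0.1056.

Posterior probability ≈ 0.1056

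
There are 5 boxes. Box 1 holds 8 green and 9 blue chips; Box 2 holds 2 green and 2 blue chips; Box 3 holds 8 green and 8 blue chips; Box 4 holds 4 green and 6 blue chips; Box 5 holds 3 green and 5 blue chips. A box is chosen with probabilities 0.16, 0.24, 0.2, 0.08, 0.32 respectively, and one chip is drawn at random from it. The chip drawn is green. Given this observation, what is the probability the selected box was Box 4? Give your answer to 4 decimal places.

Posterior probability ≈ 0.0715

P(green|Box 1) = 0.4706; P(green|Box 2) = 0.5; P(green|Box 3) = 0.5; P(green|Box 4) = 0.4; P(green|Box 5) = 0.375.
Prior × likelihood for each source: 0.16·0.4706=0.07529, 0.24·0.5=0.1200, 0.2·0.5=0.1000, 0.08·0.4=0.03200, 0.32·0.375=0.1200. Summing gives P(green) = 0.44729.
P(Box 4 | green) = 0.03200 / 0.44729 = 0.0715.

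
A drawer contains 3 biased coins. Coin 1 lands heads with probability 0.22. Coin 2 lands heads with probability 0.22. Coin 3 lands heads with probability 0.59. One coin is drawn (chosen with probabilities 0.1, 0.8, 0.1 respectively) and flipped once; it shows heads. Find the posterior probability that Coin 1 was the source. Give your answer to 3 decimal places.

Posterior probability ≈ 0.086

P(heads|C1) = 0.22; P(heads|C2) = 0.22; P(heads|C3) = 0.59.
Prior × likelihood for each source: 0.1·0.22=0.02200, 0.8·0.22=0.1760, 0.1·0.59=0.05900. Summing gives P(heads) = 0.25700.
P(Coin 1 | heads) = 0.02200 / 0.25700 = 0.086.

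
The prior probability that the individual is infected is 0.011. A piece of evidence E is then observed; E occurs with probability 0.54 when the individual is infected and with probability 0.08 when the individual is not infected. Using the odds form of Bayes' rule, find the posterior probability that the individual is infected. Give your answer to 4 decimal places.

Posterior probability ≈ 0.0698

Prior odds = 0.011/(1−0.011) = 0.011122.
Likelihood ratio for E = 0.54/0.08 = 6.7500.
Posterior odds = prior odds × LR = 0.075076.
Posterior probability = odds/(1+odds) = 0.075076/1.0751 = 0.0698.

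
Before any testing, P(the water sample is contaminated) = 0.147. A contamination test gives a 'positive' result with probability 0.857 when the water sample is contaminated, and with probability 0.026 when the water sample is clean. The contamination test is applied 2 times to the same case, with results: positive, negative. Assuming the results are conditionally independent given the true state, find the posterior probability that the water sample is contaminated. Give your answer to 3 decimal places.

With H the event that the water sample is contaminated, the joint likelihood of the observed sequence is P(data|H) = 0.857·0.143 = 0.12255 and P(data|¬H) = 0.026·0.974 = 0.025324.
Bayes: P(H|data) = 0.147·0.12255 / (0.147·0.12255 + 0.853·0.025324) = 0.018015/0.039616 = 0.4547.

Posterior P(H) ≈ 0.455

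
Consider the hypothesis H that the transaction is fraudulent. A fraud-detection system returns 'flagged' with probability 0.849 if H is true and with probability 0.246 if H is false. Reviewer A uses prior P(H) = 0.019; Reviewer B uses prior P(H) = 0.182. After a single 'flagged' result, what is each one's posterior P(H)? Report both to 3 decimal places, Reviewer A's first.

P('+'|H) = 0.849, P('+'|¬H) = 0.246.
Reviewer A: numerator 0.849·0.019 = 0.016131; evidence = 0.016131+0.246·0.981 = 0.25746; posterior = 0.063.
Reviewer B: numerator 0.849·0.182 = 0.15452; evidence = 0.15452+0.246·0.818 = 0.35575; posterior = 0.434.

Reviewer A: 0.063; Reviewer B: 0.434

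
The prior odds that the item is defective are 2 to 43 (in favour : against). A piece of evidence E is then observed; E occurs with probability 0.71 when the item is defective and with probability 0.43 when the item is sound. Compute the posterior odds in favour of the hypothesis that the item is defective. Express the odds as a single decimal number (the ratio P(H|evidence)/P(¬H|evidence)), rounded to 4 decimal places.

Prior odds = 2/43 = 0.046512. In log-odds, ln(0.046512) = -3.0681.
Add log likelihood ratio: ln(1.6512) = 0.50148.
Posterior log-odds = -2.5666, so posterior odds = exp(-2.5666) = 0.076798.

Posterior odds ≈ 0.0768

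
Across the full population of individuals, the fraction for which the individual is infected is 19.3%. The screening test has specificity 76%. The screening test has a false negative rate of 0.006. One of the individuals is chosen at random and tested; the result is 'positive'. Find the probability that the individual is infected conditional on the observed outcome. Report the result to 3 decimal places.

Write H for 'the individual is infected'. Prior odds H:¬H = 0.193/0.807 = 0.23916. For the 'positive' outcome, the likelihood ratio is 0.994/0.24 = 4.1417.
Posterior odds = 0.23916 × 4.1417 = 0.99051, so P(H|E) = 0.99051/(1+0.99051) = 0.498.

P(H | E) ≈ 0.498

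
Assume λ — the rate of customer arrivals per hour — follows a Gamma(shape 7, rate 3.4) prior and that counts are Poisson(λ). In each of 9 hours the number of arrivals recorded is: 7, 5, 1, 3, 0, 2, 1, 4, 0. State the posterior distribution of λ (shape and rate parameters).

Posterior: Gamma(shape=30, rate=12.4)

Total count ∑xᵢ = 23 over n = 9 hours.
Gamma is conjugate to the Poisson likelihood: posterior is Gamma(shape = 7+23 = 30, rate = 3.4+9 = 12.4).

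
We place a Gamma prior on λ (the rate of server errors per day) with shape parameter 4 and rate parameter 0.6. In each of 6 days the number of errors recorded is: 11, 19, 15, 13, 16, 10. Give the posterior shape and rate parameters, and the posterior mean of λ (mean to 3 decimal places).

Posterior: Gamma(shape=88, rate=6.6); mean ≈ 13.333

Total count ∑xᵢ = 84 over n = 6 days.
Gamma is conjugate to the Poisson likelihood: posterior is Gamma(shape = 4+84 = 88, rate = 0.6+6 = 6.6).
Posterior mean = shape/rate = 88/6.6 = 13.333.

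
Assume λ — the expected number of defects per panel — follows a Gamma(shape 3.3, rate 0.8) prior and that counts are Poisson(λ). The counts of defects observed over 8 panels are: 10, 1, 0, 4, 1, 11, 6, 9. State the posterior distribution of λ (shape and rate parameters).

Posterior: Gamma(shape=45.3, rate=8.8)

The Poisson likelihood adds the total count to the shape and the number of exposure periods to the rate. Here ∑xᵢ = 42 and n = 8, so shape 3.3→45.3 and rate 0.8→8.8.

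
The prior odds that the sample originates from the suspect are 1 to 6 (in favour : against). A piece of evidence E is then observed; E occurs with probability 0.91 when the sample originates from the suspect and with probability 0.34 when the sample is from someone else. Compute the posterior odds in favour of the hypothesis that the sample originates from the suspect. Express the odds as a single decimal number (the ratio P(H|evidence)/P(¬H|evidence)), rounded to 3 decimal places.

Posterior odds ≈ 0.446

Prior odds = 1/6 = 0.16667. In log-odds, ln(0.16667) = -1.7918.
Add log likelihood ratio: ln(2.6765) = 0.98450.
Posterior log-odds = -0.80726, so posterior odds = exp(-0.80726) = 0.44608.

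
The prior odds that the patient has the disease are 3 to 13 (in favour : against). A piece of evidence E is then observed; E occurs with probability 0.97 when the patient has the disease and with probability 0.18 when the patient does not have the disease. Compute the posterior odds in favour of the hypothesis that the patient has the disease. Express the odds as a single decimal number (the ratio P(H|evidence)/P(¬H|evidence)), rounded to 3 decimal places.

Prior odds = 3/13 = 0.23077.
Likelihood ratio for E = 0.97/0.18 = 5.3889.
Posterior odds = prior odds × LR = 1.2436.

Posterior odds ≈ 1.244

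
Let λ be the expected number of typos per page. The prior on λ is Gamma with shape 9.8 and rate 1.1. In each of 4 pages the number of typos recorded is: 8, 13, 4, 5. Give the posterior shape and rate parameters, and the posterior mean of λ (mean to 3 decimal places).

Posterior: Gamma(shape=39.8, rate=5.1); mean ≈ 7.804

The Poisson likelihood adds the total count to the shape and the number of exposure periods to the rate. Here ∑xᵢ = 30 and n = 4, so shape 9.8→39.8 and rate 1.1→5.1.
Posterior mean = shape/rate = 39.8/5.1 = 7.804.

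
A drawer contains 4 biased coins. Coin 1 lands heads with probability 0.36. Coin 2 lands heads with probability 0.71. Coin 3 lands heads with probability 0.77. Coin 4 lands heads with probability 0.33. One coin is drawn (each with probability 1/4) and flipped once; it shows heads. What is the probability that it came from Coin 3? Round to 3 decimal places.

Tabulate prior·likelihood by source: [1] prior 0.25, lik 0.36, product 0.09000; [2] prior 0.25, lik 0.71, product 0.1775; [3] prior 0.25, lik 0.77, product 0.1925; [4] prior 0.25, lik 0.33, product 0.08250.
Normalizing constant = 0.54250; the posterior for Coin 3 is its product over the sum, 0.1925/0.54250 = 0.355.

Posterior probability ≈ 0.355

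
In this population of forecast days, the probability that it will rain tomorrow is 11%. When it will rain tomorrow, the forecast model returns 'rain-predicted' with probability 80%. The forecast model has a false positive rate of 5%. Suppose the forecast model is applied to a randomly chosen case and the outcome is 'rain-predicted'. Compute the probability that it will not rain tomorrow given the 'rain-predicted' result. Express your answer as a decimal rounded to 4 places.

P(¬H | E) ≈ 0.3358

Let H be the event that it will rain tomorrow. P(H) = 0.11, so P(¬H) = 0.89. With E the 'rain-predicted' result, P(E|H) = 0.8 and P(E|¬H) = 0.05.
P(E) = 0.8·0.11 + 0.05·0.89 = 0.088000 + 0.044500 = 0.13250.
By Bayes' theorem, P(H|E) = 0.088000 / 0.13250 = 0.6642. Hence P(¬H|E) = 1 − 0.6642 = 0.3358.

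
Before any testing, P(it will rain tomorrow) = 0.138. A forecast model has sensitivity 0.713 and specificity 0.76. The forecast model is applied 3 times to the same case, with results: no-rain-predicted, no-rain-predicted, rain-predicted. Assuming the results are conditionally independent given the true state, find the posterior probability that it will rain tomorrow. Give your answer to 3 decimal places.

Let H be the event that it will rain tomorrow; start with P(H) = 0.138. P('rain-predicted'|H) = 0.713, P('rain-predicted'|¬H) = 0.24.
Update on result 1 ('no-rain-predicted'): P(H) ← 0.287·0.1380 / (0.287·0.1380 + 0.76·0.8620) = 0.039606/0.69473 = 0.0570.
Update on result 2 ('no-rain-predicted'): P(H) ← 0.287·0.0570 / (0.287·0.0570 + 0.76·0.9430) = 0.016362/0.73303 = 0.0223.
Update on result 3 ('rain-predicted'): P(H) ← 0.713·0.0223 / (0.713·0.0223 + 0.24·0.9777) = 0.015915/0.25056 = 0.0635.

Posterior P(H) ≈ 0.064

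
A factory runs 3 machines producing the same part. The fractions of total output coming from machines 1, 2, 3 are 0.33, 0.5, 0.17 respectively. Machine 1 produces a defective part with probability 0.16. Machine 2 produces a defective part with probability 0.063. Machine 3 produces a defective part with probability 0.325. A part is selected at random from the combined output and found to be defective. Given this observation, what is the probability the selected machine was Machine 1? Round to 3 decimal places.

P(defective|M1) = 0.16; P(defective|M2) = 0.063; P(defective|M3) = 0.325.
Prior × likelihood for each source: 0.33·0.16=0.05280, 0.5·0.063=0.03150, 0.17·0.325=0.05525. Summing gives P(defective) = 0.13955.
P(Machine 1 | defective) = 0.05280 / 0.13955 = 0.378.

Posterior probability ≈ 0.378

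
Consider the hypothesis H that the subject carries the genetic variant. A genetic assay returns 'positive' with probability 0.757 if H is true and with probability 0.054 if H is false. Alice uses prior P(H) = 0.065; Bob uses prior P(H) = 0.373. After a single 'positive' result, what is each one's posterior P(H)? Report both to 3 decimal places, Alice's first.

P('+'|H) = 0.757, P('+'|¬H) = 0.054.
Alice: numerator 0.757·0.065 = 0.049205; evidence = 0.049205+0.054·0.935 = 0.099695; posterior = 0.494.
Bob: numerator 0.757·0.373 = 0.28236; evidence = 0.28236+0.054·0.627 = 0.31622; posterior = 0.893.

Alice: 0.494; Bob: 0.893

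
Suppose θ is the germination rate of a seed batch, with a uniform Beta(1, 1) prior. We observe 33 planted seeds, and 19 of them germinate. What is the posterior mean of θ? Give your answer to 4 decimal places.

Observing 19 successes and 14 failures updates Beta(1, 1) by adding the success and failure counts to the two shape parameters: α = 1+19 = 20, β = 1+14 = 15.
E[θ | data] = 20/(20+15) = 0.5714.

Posterior mean ≈ 0.5714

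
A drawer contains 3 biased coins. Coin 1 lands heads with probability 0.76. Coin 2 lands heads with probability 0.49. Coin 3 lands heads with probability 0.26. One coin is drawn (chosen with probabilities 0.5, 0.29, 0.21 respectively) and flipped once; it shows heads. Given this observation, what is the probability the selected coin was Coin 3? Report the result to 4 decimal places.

Posterior probability ≈ 0.0947

Tabulate prior·likelihood by source: [1] prior 0.5, lik 0.76, product 0.3800; [2] prior 0.29, lik 0.49, product 0.1421; [3] prior 0.21, lik 0.26, product 0.05460.
Normalizing constant = 0.57670; the posterior for Coin 3 is its product over the sum, 0.05460/0.57670 = 0.0947.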